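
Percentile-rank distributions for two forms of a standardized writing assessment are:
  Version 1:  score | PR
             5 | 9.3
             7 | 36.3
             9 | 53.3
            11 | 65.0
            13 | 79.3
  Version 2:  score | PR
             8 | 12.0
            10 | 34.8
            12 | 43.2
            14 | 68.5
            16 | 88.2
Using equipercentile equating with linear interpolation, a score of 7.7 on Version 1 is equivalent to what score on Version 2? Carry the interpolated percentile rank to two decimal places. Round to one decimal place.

11.8

PR of 7.7 on Version 1: 36.3 + (7.7 − 7)/(9 − 7) × (53.3 − 36.3) = 42.25
On Version 2, PR 42.25 falls between score 10 (PR 34.8) and 12 (PR 43.2).
Interpolate: 10 + (42.25 − 34.8)/(43.2 − 34.8) × (12 − 10) = 11.8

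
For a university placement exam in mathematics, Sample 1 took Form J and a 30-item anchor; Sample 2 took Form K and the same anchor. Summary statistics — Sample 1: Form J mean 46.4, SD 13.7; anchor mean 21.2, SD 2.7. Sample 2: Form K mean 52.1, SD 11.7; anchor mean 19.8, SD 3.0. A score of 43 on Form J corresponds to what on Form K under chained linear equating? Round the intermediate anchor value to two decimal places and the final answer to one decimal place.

Form J → anchor (Sample 1): v = (2.7/13.7)(43 − 46.4) + 21.2 = 20.53
anchor → Form K (Sample 2): y = (11.7/3.0)(20.53 − 19.8) + 52.1 = 54.9

54.9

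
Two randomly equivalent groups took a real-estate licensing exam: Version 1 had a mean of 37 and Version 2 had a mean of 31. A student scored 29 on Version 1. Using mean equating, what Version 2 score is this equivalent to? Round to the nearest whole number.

23

Mean equating: y = x + (M_Y − M_X) = 29 + (31 − 37) = 23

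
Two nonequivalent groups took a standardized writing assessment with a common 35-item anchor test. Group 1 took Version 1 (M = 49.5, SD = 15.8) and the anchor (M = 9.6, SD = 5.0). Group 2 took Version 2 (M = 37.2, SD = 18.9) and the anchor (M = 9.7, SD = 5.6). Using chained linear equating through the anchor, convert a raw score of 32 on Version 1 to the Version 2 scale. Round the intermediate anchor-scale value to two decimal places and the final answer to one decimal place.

18.2

Version 1 → anchor (Group 1): v = (5.0/15.8)(32 − 49.5) + 9.6 = 4.06
anchor → Version 2 (Group 2): y = (18.9/5.6)(4.06 − 9.7) + 37.2 = 18.2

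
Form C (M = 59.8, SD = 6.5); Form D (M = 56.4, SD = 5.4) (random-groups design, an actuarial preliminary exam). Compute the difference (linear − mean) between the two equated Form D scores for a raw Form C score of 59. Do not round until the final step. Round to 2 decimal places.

Mean-equated: 59 + (56.4 − 59.8) = 55.60
Linear-equated: (5.4/6.5)(59 − 59.8) + 56.4 = 55.735
Difference = 55.735 − 55.60 = 0.14

0.14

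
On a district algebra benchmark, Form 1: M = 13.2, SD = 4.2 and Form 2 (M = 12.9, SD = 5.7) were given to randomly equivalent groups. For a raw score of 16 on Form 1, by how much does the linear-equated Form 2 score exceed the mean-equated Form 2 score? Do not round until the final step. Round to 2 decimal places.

Mean-equated: 16 + (12.9 − 13.2) = 15.70
Linear-equated: (5.7/4.2)(16 − 13.2) + 12.9 = 16.700
Difference = 16.700 − 15.70 = 1.00

1.00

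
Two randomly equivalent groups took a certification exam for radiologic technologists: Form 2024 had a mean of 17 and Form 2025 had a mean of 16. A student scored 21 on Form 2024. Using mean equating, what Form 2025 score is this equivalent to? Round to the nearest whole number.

Mean equating: y = x + (M_Y − M_X) = 21 + (16 − 17) = 20

20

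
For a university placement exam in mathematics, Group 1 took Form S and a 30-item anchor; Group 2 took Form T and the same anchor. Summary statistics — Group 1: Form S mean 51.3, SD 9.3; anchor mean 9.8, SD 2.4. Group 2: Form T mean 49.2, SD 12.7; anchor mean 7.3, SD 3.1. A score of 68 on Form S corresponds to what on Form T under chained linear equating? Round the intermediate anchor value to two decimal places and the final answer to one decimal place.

77.1

Form S → anchor (Group 1): v = (2.4/9.3)(68 − 51.3) + 9.8 = 14.11
anchor → Form T (Group 2): y = (12.7/3.1)(14.11 − 7.3) + 49.2 = 77.1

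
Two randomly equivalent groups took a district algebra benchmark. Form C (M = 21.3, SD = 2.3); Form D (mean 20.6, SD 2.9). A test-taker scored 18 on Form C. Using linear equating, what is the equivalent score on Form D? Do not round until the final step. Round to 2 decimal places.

Linear equating: y = (SD_Y/SD_X)(x − M_X) + M_Y
y = (2.9/2.3)(18 − 21.3) + 20.6
y = 1.260870 × -3.3 + 20.6 = -4.1609 + 20.6 = 16.44

16.44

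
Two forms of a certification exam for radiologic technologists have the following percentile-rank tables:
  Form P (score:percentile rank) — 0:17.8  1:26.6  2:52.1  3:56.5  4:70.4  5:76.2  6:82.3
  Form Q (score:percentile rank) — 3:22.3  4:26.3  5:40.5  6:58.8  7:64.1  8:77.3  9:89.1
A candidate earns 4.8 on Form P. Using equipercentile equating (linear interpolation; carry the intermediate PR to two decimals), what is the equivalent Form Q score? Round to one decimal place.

PR of 4.8 on Form P: 70.4 + (4.8 − 4)/(5 − 4) × (76.2 − 70.4) = 75.04
On Form Q, PR 75.04 falls between score 7 (PR 64.1) and 8 (PR 77.3).
Interpolate: 7 + (75.04 − 64.1)/(77.3 − 64.1) × (8 − 7) = 7.8

7.8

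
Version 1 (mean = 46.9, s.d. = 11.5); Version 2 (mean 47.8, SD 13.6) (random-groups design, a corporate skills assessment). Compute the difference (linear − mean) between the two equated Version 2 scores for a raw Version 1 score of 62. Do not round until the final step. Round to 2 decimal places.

2.76

Mean-equated: 62 + (47.8 − 46.9) = 62.90
Linear-equated: (13.6/11.5)(62 − 46.9) + 47.8 = 65.657
Difference = 65.657 − 62.90 = 2.76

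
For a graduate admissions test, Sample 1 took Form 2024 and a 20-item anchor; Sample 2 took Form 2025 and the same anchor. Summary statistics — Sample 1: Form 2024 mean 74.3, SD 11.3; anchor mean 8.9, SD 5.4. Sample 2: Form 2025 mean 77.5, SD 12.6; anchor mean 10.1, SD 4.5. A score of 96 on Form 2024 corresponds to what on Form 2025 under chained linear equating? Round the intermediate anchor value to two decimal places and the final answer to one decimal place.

103.2

Form 2024 → anchor (Sample 1): v = (5.4/11.3)(96 − 74.3) + 8.9 = 19.27
anchor → Form 2025 (Sample 2): y = (12.6/4.5)(19.27 − 10.1) + 77.5 = 103.2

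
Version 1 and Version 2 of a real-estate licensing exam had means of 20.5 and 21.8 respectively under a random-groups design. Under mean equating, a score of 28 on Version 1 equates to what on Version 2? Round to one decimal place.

Mean equating: y = x + (M_Y − M_X) = 28 + (21.8 − 20.5) = 29.3

29.3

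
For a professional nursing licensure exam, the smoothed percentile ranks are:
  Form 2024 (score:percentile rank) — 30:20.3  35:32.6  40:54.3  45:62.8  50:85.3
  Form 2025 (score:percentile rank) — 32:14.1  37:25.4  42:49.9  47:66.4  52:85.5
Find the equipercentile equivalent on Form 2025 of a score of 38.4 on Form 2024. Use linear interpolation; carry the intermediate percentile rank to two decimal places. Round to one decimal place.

41.5

PR of 38.4 on Form 2024: 32.6 + (38.4 − 35)/(40 − 35) × (54.3 − 32.6) = 47.36
On Form 2025, PR 47.36 falls between score 37 (PR 25.4) and 42 (PR 49.9).
Interpolate: 37 + (47.36 − 25.4)/(49.9 − 25.4) × (42 − 37) = 41.5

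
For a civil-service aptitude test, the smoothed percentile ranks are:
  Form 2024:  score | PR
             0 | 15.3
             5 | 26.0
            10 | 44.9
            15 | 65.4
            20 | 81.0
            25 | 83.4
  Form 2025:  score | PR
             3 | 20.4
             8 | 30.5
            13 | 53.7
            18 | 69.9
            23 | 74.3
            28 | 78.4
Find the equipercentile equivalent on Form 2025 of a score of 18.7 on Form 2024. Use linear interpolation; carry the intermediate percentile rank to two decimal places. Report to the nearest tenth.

26.2

PR of 18.7 on Form 2024: 65.4 + (18.7 − 15)/(20 − 15) × (81.0 − 65.4) = 76.94
On Form 2025, PR 76.94 falls between score 23 (PR 74.3) and 28 (PR 78.4).
Interpolate: 23 + (76.94 − 74.3)/(78.4 − 74.3) × (28 − 23) = 26.2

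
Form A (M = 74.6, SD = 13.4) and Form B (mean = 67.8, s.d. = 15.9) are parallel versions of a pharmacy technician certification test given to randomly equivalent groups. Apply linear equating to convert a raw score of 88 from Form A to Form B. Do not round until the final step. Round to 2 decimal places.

Linear equating: y = (SD_Y/SD_X)(x − M_X) + M_Y
y = (15.9/13.4)(88 − 74.6) + 67.8
y = 1.186567 × 13.4 + 67.8 = 15.9000 + 67.8 = 83.70

83.70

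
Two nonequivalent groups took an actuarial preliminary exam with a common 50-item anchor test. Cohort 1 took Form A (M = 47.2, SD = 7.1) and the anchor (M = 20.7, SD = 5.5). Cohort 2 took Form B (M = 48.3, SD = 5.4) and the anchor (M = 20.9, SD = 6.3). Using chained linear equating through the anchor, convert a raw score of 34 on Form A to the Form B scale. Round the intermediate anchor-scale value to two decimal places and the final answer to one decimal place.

39.4

Form A → anchor (Cohort 1): v = (5.5/7.1)(34 − 47.2) + 20.7 = 10.47
anchor → Form B (Cohort 2): y = (5.4/6.3)(10.47 − 20.9) + 48.3 = 39.4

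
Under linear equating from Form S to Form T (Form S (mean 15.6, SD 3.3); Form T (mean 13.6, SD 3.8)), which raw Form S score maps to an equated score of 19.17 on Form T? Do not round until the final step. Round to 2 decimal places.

Invert y = (SD_Y/SD_X)(x − M_X) + M_Y:
x = (SD_X/SD_Y)(y − M_Y) + M_X = (3.3/3.8)(19.17 − 13.6) + 15.6
x = 0.868421 × 5.570 + 15.6 = 20.44

20.44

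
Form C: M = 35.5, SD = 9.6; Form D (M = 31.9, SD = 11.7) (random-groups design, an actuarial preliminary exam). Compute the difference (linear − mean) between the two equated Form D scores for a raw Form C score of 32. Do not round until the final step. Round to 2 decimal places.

-0.77

Mean-equated: 32 + (31.9 − 35.5) = 28.40
Linear-equated: (11.7/9.6)(32 − 35.5) + 31.9 = 27.634
Difference = 27.634 − 28.40 = -0.77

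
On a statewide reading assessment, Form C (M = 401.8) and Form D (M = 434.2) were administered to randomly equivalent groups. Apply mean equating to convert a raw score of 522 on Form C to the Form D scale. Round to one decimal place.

554.4

Mean equating: y = x + (M_Y − M_X) = 522 + (434.2 − 401.8) = 554.4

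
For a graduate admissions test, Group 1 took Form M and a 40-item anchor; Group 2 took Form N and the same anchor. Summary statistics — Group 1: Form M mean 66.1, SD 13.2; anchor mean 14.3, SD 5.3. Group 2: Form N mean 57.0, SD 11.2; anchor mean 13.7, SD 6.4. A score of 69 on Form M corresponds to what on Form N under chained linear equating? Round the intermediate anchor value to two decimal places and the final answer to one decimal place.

Form M → anchor (Group 1): v = (5.3/13.2)(69 − 66.1) + 14.3 = 15.46
anchor → Form N (Group 2): y = (11.2/6.4)(15.46 − 13.7) + 57.0 = 60.1

60.1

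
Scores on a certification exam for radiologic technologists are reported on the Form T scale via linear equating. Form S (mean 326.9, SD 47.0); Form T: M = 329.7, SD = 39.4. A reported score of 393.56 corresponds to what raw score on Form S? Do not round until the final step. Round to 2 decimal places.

Invert y = (SD_Y/SD_X)(x − M_X) + M_Y:
x = (SD_X/SD_Y)(y − M_Y) + M_X = (47.0/39.4)(393.56 − 329.7) + 326.9
x = 1.192893 × 63.860 + 326.9 = 403.08

403.08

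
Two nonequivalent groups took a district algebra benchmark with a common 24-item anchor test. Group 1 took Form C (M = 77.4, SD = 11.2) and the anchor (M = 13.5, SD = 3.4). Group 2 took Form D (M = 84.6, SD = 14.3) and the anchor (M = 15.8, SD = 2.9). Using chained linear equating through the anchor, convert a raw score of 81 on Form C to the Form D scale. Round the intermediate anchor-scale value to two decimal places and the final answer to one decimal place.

Form C → anchor (Group 1): v = (3.4/11.2)(81 − 77.4) + 13.5 = 14.59
anchor → Form D (Group 2): y = (14.3/2.9)(14.59 − 15.8) + 84.6 = 78.6

78.6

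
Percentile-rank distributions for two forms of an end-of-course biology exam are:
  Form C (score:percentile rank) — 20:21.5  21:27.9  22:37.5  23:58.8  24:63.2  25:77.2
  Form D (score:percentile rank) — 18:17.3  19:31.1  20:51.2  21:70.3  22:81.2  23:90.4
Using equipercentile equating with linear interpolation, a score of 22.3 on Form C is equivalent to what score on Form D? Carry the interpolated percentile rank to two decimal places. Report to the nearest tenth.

PR of 22.3 on Form C: 37.5 + (22.3 − 22)/(23 − 22) × (58.8 − 37.5) = 43.89
On Form D, PR 43.89 falls between score 19 (PR 31.1) and 20 (PR 51.2).
Interpolate: 19 + (43.89 − 31.1)/(51.2 − 31.1) × (20 − 19) = 19.6

19.6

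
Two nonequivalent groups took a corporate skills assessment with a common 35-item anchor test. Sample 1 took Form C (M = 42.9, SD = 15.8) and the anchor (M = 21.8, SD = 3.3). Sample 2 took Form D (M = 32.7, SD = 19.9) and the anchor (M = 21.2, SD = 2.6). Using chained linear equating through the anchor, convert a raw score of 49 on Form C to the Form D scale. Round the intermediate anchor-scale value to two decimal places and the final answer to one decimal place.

47.0

Form C → anchor (Sample 1): v = (3.3/15.8)(49 − 42.9) + 21.8 = 23.07
anchor → Form D (Sample 2): y = (19.9/2.6)(23.07 − 21.2) + 32.7 = 47.0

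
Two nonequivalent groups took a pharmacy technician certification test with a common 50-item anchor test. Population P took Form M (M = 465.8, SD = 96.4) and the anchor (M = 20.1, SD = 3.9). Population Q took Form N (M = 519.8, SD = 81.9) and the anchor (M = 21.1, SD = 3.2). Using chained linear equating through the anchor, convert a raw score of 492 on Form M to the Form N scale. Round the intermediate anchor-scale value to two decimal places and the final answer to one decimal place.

521.3

Form M → anchor (Population P): v = (3.9/96.4)(492 − 465.8) + 20.1 = 21.16
anchor → Form N (Population Q): y = (81.9/3.2)(21.16 − 21.1) + 519.8 = 521.3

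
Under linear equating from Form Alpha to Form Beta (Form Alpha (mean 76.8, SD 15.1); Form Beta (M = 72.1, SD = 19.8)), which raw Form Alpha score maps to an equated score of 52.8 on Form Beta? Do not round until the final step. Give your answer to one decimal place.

62.1

Invert y = (SD_Y/SD_X)(x − M_X) + M_Y:
x = (SD_X/SD_Y)(y − M_Y) + M_X = (15.1/19.8)(52.8 − 72.1) + 76.8
x = 0.762626 × -19.300 + 76.8 = 62.1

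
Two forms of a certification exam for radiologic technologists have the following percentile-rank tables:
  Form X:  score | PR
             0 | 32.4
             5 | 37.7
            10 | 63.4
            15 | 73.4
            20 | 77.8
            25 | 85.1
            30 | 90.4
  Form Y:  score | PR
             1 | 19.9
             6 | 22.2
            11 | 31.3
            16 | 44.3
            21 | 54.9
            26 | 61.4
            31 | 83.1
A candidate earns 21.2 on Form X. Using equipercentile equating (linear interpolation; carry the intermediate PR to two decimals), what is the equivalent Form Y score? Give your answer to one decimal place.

30.2

PR of 21.2 on Form X: 77.8 + (21.2 − 20)/(25 − 20) × (85.1 − 77.8) = 79.55
On Form Y, PR 79.55 falls between score 26 (PR 61.4) and 31 (PR 83.1).
Interpolate: 26 + (79.55 − 61.4)/(83.1 − 61.4) × (31 − 26) = 30.2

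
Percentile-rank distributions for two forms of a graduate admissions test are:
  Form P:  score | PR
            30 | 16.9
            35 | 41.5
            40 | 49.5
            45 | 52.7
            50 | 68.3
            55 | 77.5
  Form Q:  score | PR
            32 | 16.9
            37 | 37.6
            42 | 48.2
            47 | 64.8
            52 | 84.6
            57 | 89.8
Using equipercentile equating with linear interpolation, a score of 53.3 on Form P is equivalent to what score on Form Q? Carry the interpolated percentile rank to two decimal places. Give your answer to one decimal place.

49.4

PR of 53.3 on Form P: 68.3 + (53.3 − 50)/(55 − 50) × (77.5 − 68.3) = 74.37
On Form Q, PR 74.37 falls between score 47 (PR 64.8) and 52 (PR 84.6).
Interpolate: 47 + (74.37 − 64.8)/(84.6 − 64.8) × (52 − 47) = 49.4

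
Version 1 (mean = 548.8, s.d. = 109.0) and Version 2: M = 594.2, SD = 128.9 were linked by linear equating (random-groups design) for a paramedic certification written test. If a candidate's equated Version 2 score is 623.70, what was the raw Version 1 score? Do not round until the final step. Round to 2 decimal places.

Invert y = (SD_Y/SD_X)(x − M_X) + M_Y:
x = (SD_X/SD_Y)(y − M_Y) + M_X = (109.0/128.9)(623.70 − 594.2) + 548.8
x = 0.845617 × 29.500 + 548.8 = 573.75

573.75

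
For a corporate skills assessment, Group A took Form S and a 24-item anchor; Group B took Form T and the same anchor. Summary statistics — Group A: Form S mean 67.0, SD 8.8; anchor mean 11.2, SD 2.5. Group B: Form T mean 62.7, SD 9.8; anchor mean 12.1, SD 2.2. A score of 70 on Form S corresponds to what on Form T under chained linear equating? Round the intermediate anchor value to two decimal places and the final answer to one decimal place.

Form S → anchor (Group A): v = (2.5/8.8)(70 − 67.0) + 11.2 = 12.05
anchor → Form T (Group B): y = (9.8/2.2)(12.05 − 12.1) + 62.7 = 62.5

62.5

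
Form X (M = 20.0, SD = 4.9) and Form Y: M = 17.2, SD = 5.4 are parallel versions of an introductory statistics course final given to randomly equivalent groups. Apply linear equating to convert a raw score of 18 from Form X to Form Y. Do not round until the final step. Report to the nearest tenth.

Linear equating: y = (SD_Y/SD_X)(x − M_X) + M_Y
y = (5.4/4.9)(18 − 20.0) + 17.2
y = 1.102041 × -2.0 + 17.2 = -2.2041 + 17.2 = 15.0

15.0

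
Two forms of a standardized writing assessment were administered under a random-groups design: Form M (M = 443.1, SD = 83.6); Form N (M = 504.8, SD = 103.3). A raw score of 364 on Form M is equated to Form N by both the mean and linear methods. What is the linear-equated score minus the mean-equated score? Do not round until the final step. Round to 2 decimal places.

-18.64

Mean-equated: 364 + (504.8 − 443.1) = 425.70
Linear-equated: (103.3/83.6)(364 − 443.1) + 504.8 = 407.060
Difference = 407.060 − 425.70 = -18.64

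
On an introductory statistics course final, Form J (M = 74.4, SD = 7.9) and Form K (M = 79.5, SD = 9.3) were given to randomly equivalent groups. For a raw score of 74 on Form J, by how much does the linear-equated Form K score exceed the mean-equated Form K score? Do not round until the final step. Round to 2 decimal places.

Mean-equated: 74 + (79.5 − 74.4) = 79.10
Linear-equated: (9.3/7.9)(74 − 74.4) + 79.5 = 79.029
Difference = 79.029 − 79.10 = -0.07

-0.07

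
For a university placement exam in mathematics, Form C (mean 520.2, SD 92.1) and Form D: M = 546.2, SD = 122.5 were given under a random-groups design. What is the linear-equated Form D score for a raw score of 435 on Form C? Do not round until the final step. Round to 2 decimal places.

432.88

Linear equating: y = (SD_Y/SD_X)(x − M_X) + M_Y
y = (122.5/92.1)(435 − 520.2) + 546.2
y = 1.330076 × -85.2 + 546.2 = -113.3225 + 546.2 = 432.88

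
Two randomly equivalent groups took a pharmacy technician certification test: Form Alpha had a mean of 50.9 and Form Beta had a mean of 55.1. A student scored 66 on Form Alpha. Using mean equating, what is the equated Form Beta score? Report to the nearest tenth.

Mean equating: y = x + (M_Y − M_X) = 66 + (55.1 − 50.9) = 70.2

70.2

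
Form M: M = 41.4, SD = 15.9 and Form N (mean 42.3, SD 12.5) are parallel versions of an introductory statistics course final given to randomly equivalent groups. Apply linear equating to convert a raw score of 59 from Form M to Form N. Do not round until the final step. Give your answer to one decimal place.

56.1

Linear equating: y = (SD_Y/SD_X)(x − M_X) + M_Y
y = (12.5/15.9)(59 − 41.4) + 42.3
y = 0.786164 × 17.6 + 42.3 = 13.8365 + 42.3 = 56.1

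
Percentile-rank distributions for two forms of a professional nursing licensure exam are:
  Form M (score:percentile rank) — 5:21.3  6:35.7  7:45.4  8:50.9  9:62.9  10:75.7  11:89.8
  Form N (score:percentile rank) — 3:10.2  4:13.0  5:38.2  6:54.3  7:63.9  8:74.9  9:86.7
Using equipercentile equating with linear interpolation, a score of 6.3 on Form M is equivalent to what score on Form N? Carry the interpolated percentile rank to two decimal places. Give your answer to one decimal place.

PR of 6.3 on Form M: 35.7 + (6.3 − 6)/(7 − 6) × (45.4 − 35.7) = 38.61
On Form N, PR 38.61 falls between score 5 (PR 38.2) and 6 (PR 54.3).
Interpolate: 5 + (38.61 − 38.2)/(54.3 − 38.2) × (6 − 5) = 5.0

5.0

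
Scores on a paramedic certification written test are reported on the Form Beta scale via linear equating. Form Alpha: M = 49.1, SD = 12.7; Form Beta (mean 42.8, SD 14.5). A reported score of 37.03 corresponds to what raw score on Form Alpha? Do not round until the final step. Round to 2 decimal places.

44.05

Invert y = (SD_Y/SD_X)(x − M_X) + M_Y:
x = (SD_X/SD_Y)(y − M_Y) + M_X = (12.7/14.5)(37.03 − 42.8) + 49.1
x = 0.875862 × -5.770 + 49.1 = 44.05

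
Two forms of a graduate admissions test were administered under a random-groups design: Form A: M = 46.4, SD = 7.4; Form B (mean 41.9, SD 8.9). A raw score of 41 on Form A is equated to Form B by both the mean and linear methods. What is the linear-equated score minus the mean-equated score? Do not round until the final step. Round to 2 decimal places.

-1.09

Mean-equated: 41 + (41.9 − 46.4) = 36.50
Linear-equated: (8.9/7.4)(41 − 46.4) + 41.9 = 35.405
Difference = 35.405 − 36.50 = -1.09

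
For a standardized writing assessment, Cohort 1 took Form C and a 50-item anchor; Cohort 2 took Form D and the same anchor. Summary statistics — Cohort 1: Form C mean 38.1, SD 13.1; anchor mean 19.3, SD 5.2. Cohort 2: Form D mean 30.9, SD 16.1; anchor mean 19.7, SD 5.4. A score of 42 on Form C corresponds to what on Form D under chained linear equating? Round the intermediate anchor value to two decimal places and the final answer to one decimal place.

Form C → anchor (Cohort 1): v = (5.2/13.1)(42 − 38.1) + 19.3 = 20.85
anchor → Form D (Cohort 2): y = (16.1/5.4)(20.85 − 19.7) + 30.9 = 34.3

34.3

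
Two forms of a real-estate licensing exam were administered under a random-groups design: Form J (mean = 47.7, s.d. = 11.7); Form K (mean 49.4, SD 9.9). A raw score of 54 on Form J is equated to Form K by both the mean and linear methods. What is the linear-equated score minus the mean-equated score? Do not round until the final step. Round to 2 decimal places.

-0.97

Mean-equated: 54 + (49.4 − 47.7) = 55.70
Linear-equated: (9.9/11.7)(54 − 47.7) + 49.4 = 54.731
Difference = 54.731 − 55.70 = -0.97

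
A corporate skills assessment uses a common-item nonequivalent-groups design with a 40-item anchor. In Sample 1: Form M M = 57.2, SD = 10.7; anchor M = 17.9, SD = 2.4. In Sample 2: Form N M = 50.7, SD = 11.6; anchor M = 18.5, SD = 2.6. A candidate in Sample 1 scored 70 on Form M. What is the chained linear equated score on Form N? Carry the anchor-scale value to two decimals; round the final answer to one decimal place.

Form M → anchor (Sample 1): v = (2.4/10.7)(70 − 57.2) + 17.9 = 20.77
anchor → Form N (Sample 2): y = (11.6/2.6)(20.77 − 18.5) + 50.7 = 60.8

60.8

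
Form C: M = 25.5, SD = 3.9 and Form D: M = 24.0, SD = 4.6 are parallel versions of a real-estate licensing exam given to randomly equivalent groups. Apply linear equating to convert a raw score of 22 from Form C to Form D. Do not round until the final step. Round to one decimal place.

19.9

Linear equating: y = (SD_Y/SD_X)(x − M_X) + M_Y
y = (4.6/3.9)(22 − 25.5) + 24.0
y = 1.179487 × -3.5 + 24.0 = -4.1282 + 24.0 = 19.9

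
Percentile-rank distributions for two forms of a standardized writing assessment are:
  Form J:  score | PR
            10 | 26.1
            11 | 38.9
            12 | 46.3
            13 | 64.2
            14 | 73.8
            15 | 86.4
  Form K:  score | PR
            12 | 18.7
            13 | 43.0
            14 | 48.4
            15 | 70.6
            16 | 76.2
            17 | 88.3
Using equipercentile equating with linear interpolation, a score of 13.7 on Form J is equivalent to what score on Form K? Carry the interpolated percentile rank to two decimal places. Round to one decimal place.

PR of 13.7 on Form J: 64.2 + (13.7 − 13)/(14 − 13) × (73.8 − 64.2) = 70.92
On Form K, PR 70.92 falls between score 15 (PR 70.6) and 16 (PR 76.2).
Interpolate: 15 + (70.92 − 70.6)/(76.2 − 70.6) × (16 − 15) = 15.1

15.1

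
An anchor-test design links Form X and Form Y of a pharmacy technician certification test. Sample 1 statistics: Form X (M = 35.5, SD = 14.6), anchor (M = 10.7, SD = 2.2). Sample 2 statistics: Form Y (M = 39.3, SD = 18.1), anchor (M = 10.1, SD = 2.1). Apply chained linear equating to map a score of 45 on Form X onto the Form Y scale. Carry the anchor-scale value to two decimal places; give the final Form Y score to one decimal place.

Form X → anchor (Sample 1): v = (2.2/14.6)(45 − 35.5) + 10.7 = 12.13
anchor → Form Y (Sample 2): y = (18.1/2.1)(12.13 − 10.1) + 39.3 = 56.8

56.8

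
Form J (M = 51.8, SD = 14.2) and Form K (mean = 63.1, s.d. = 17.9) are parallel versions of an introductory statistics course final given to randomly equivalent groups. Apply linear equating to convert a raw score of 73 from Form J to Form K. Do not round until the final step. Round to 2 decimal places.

89.82

Linear equating: y = (SD_Y/SD_X)(x − M_X) + M_Y
y = (17.9/14.2)(73 − 51.8) + 63.1
y = 1.260563 × 21.2 + 63.1 = 26.7239 + 63.1 = 89.82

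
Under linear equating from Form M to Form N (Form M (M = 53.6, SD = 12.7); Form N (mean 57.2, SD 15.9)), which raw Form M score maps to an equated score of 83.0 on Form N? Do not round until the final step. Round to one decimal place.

Invert y = (SD_Y/SD_X)(x − M_X) + M_Y:
x = (SD_X/SD_Y)(y − M_Y) + M_X = (12.7/15.9)(83.0 − 57.2) + 53.6
x = 0.798742 × 25.800 + 53.6 = 74.2

74.2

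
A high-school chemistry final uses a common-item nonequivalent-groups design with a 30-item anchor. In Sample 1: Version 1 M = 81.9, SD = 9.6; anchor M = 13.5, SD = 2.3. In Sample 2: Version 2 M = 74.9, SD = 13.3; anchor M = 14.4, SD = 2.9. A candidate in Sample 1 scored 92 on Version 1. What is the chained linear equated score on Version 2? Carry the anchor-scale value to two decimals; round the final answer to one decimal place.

Version 1 → anchor (Sample 1): v = (2.3/9.6)(92 − 81.9) + 13.5 = 15.92
anchor → Version 2 (Sample 2): y = (13.3/2.9)(15.92 − 14.4) + 74.9 = 81.9

81.9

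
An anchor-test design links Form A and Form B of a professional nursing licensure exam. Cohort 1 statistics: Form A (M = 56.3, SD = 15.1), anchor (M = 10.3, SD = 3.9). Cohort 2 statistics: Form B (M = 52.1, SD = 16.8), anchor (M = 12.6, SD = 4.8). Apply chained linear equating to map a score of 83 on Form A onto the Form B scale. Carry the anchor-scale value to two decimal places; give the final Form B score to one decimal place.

68.2

Form A → anchor (Cohort 1): v = (3.9/15.1)(83 − 56.3) + 10.3 = 17.20
anchor → Form B (Cohort 2): y = (16.8/4.8)(17.20 − 12.6) + 52.1 = 68.2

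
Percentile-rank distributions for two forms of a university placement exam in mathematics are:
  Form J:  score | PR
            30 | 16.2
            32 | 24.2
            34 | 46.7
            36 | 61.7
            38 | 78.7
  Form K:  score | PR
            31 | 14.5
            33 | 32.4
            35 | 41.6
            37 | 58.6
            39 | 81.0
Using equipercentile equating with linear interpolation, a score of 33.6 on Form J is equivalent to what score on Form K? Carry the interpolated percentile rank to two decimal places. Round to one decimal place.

PR of 33.6 on Form J: 24.2 + (33.6 − 32)/(34 − 32) × (46.7 − 24.2) = 42.20
On Form K, PR 42.20 falls between score 35 (PR 41.6) and 37 (PR 58.6).
Interpolate: 35 + (42.20 − 41.6)/(58.6 − 41.6) × (37 − 35) = 35.1

35.1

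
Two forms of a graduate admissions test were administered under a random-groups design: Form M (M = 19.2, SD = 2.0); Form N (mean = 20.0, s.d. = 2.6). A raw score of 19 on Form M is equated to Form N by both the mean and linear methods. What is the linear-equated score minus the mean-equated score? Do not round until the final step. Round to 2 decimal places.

-0.06

Mean-equated: 19 + (20.0 − 19.2) = 19.80
Linear-equated: (2.6/2.0)(19 − 19.2) + 20.0 = 19.740
Difference = 19.740 − 19.80 = -0.06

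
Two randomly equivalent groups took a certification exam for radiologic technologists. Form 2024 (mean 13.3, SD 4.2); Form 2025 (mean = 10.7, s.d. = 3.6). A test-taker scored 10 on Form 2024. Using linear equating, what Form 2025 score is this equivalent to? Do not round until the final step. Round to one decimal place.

7.9

Linear equating: y = (SD_Y/SD_X)(x − M_X) + M_Y
y = (3.6/4.2)(10 − 13.3) + 10.7
y = 0.857143 × -3.3 + 10.7 = -2.8286 + 10.7 = 7.9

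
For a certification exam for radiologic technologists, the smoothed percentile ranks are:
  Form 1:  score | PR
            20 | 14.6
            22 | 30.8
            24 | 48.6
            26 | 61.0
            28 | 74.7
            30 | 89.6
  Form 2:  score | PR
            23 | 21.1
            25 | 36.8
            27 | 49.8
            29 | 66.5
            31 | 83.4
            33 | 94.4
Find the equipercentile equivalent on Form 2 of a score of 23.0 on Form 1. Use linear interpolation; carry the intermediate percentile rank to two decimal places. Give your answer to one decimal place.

25.4

PR of 23.0 on Form 1: 30.8 + (23.0 − 22)/(24 − 22) × (48.6 − 30.8) = 39.70
On Form 2, PR 39.70 falls between score 25 (PR 36.8) and 27 (PR 49.8).
Interpolate: 25 + (39.70 − 36.8)/(49.8 − 36.8) × (27 − 25) = 25.4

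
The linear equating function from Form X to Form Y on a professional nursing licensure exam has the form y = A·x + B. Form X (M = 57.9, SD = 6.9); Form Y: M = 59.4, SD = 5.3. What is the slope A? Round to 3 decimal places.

0.768

A = SD_Y / SD_X = 5.3 / 6.9 = 0.768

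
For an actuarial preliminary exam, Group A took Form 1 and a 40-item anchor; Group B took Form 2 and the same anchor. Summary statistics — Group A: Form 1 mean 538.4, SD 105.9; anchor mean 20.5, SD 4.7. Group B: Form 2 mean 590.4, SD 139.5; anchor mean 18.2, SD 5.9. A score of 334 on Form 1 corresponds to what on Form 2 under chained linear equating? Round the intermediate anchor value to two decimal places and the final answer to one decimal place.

Form 1 → anchor (Group A): v = (4.7/105.9)(334 − 538.4) + 20.5 = 11.43
anchor → Form 2 (Group B): y = (139.5/5.9)(11.43 − 18.2) + 590.4 = 430.3

430.3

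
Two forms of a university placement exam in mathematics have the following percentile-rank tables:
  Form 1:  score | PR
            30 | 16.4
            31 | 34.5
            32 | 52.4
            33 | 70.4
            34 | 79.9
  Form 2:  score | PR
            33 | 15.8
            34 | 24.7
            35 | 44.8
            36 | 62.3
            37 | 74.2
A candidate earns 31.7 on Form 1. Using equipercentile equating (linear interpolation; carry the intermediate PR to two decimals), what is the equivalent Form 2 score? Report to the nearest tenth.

35.1

PR of 31.7 on Form 1: 34.5 + (31.7 − 31)/(32 − 31) × (52.4 − 34.5) = 47.03
On Form 2, PR 47.03 falls between score 35 (PR 44.8) and 36 (PR 62.3).
Interpolate: 35 + (47.03 − 44.8)/(62.3 − 44.8) × (36 − 35) = 35.1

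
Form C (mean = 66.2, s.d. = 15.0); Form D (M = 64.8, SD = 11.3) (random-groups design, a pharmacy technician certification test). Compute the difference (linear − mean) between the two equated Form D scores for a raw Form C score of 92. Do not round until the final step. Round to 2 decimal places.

-6.36

Mean-equated: 92 + (64.8 − 66.2) = 90.60
Linear-equated: (11.3/15.0)(92 − 66.2) + 64.8 = 84.236
Difference = 84.236 − 90.60 = -6.36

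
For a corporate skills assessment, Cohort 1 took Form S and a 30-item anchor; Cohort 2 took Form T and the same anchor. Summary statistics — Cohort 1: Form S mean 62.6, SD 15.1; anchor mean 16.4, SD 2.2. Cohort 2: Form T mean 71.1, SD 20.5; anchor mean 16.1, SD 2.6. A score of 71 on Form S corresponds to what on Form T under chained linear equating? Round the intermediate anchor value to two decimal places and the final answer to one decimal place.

Form S → anchor (Cohort 1): v = (2.2/15.1)(71 − 62.6) + 16.4 = 17.62
anchor → Form T (Cohort 2): y = (20.5/2.6)(17.62 − 16.1) + 71.1 = 83.1

83.1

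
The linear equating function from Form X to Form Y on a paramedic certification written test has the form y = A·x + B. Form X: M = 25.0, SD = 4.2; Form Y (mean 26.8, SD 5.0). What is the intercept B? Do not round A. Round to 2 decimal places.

A = SD_Y / SD_X = 5.0 / 4.2 = 1.190476
B = M_Y − A·M_X = 26.8 − 1.190476 × 25.0 = -2.96

-2.96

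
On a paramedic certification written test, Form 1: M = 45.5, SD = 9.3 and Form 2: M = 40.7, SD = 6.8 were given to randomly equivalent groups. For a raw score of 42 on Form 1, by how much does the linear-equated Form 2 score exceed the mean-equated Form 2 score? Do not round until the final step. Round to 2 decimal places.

0.94

Mean-equated: 42 + (40.7 − 45.5) = 37.20
Linear-equated: (6.8/9.3)(42 − 45.5) + 40.7 = 38.141
Difference = 38.141 − 37.20 = 0.94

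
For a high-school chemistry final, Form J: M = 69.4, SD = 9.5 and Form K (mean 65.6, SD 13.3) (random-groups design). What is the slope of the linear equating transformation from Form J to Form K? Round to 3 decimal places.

A = SD_Y / SD_X = 13.3 / 9.5 = 1.400

1.400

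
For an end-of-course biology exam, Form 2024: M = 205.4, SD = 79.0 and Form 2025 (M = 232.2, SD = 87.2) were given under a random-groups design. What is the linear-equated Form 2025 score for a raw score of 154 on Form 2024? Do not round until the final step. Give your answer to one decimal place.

Linear equating: y = (SD_Y/SD_X)(x − M_X) + M_Y
y = (87.2/79.0)(154 − 205.4) + 232.2
y = 1.103797 × -51.4 + 232.2 = -56.7352 + 232.2 = 175.5

175.5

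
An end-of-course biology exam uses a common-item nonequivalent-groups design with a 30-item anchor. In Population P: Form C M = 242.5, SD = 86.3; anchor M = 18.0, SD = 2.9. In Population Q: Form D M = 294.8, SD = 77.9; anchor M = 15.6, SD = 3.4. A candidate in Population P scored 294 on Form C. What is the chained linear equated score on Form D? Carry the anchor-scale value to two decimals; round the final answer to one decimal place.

Form C → anchor (Population P): v = (2.9/86.3)(294 − 242.5) + 18.0 = 19.73
anchor → Form D (Population Q): y = (77.9/3.4)(19.73 − 15.6) + 294.8 = 389.4

389.4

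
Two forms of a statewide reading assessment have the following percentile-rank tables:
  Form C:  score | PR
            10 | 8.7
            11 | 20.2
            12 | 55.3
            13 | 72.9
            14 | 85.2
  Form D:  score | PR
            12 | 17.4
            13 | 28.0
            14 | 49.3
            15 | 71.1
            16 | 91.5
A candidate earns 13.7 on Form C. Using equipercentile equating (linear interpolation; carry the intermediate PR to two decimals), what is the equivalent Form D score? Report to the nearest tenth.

15.5

PR of 13.7 on Form C: 72.9 + (13.7 − 13)/(14 − 13) × (85.2 − 72.9) = 81.51
On Form D, PR 81.51 falls between score 15 (PR 71.1) and 16 (PR 91.5).
Interpolate: 15 + (81.51 − 71.1)/(91.5 − 71.1) × (16 − 15) = 15.5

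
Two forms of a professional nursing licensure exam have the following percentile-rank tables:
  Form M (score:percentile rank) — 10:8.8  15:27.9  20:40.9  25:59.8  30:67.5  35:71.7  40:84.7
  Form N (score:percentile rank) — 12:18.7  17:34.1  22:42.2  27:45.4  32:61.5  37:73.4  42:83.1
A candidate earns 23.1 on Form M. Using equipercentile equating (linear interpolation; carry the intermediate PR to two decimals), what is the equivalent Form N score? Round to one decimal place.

PR of 23.1 on Form M: 40.9 + (23.1 − 20)/(25 − 20) × (59.8 − 40.9) = 52.62
On Form N, PR 52.62 falls between score 27 (PR 45.4) and 32 (PR 61.5).
Interpolate: 27 + (52.62 − 45.4)/(61.5 − 45.4) × (32 − 27) = 29.2

29.2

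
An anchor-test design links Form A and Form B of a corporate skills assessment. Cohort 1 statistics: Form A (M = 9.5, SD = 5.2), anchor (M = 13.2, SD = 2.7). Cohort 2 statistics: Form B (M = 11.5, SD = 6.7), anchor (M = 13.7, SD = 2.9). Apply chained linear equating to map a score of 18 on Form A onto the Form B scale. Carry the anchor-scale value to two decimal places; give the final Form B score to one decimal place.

20.5

Form A → anchor (Cohort 1): v = (2.7/5.2)(18 − 9.5) + 13.2 = 17.61
anchor → Form B (Cohort 2): y = (6.7/2.9)(17.61 − 13.7) + 11.5 = 20.5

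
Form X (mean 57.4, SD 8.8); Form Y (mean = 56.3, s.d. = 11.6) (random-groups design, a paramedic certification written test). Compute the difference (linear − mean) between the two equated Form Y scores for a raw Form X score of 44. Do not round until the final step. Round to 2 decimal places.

Mean-equated: 44 + (56.3 − 57.4) = 42.90
Linear-equated: (11.6/8.8)(44 − 57.4) + 56.3 = 38.636
Difference = 38.636 − 42.90 = -4.26

-4.26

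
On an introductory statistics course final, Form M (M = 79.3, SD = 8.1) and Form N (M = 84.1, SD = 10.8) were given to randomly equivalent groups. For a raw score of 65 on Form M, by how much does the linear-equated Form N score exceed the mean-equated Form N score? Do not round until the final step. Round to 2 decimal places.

Mean-equated: 65 + (84.1 − 79.3) = 69.80
Linear-equated: (10.8/8.1)(65 − 79.3) + 84.1 = 65.033
Difference = 65.033 − 69.80 = -4.77

-4.77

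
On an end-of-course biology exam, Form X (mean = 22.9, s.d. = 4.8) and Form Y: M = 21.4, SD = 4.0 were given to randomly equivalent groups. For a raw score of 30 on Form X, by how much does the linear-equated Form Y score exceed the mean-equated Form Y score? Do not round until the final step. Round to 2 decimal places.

-1.18

Mean-equated: 30 + (21.4 − 22.9) = 28.50
Linear-equated: (4.0/4.8)(30 − 22.9) + 21.4 = 27.317
Difference = 27.317 − 28.50 = -1.18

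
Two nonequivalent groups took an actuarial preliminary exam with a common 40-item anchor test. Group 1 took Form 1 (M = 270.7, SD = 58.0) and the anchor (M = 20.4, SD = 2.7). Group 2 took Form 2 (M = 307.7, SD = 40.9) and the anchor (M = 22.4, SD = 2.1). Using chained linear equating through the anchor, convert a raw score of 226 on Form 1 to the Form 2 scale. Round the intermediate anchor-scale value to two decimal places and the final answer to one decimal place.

Form 1 → anchor (Group 1): v = (2.7/58.0)(226 − 270.7) + 20.4 = 18.32
anchor → Form 2 (Group 2): y = (40.9/2.1)(18.32 − 22.4) + 307.7 = 228.2

228.2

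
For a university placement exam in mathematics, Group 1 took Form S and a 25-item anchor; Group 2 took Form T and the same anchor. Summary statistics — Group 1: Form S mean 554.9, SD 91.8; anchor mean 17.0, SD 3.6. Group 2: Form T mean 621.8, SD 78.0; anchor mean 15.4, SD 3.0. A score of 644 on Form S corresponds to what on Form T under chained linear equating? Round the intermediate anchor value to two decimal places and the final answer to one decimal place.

754.1

Form S → anchor (Group 1): v = (3.6/91.8)(644 − 554.9) + 17.0 = 20.49
anchor → Form T (Group 2): y = (78.0/3.0)(20.49 − 15.4) + 621.8 = 754.1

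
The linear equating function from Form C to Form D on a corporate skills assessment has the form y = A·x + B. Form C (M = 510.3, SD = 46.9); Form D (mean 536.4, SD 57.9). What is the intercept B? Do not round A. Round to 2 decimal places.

A = SD_Y / SD_X = 57.9 / 46.9 = 1.234542
B = M_Y − A·M_X = 536.4 − 1.234542 × 510.3 = -93.59

-93.59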